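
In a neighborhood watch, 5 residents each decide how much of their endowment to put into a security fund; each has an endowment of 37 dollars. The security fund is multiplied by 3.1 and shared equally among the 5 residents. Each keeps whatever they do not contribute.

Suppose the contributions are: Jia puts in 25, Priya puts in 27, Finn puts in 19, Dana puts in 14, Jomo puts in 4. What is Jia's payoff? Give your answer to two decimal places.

Total contributed: 25 + 27 + 19 + 14 + 4 = 89.
Each receives 3.1 × 89 / 5 = 55.18 from the security fund.
Jia keeps 37 − 25 = 12, so Jia's payoff is 12 + 55.18 = 67.18.

67.18 dollars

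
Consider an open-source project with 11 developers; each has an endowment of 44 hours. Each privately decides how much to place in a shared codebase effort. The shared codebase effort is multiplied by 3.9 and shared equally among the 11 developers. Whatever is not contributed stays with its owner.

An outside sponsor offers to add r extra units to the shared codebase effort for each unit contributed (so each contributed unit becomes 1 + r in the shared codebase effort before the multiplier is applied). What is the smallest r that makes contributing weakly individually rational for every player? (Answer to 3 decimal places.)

1.821

With matching at rate r, one contributed unit becomes (1 + r) in the shared codebase effort and returns 3.9 × (1 + r) / 11 to the contributor.
Setting this equal to 1: 1 + r = 11/3.9 = 2.8205.
So the minimum matching rate is r = 2.8205 − 1 = 1.821.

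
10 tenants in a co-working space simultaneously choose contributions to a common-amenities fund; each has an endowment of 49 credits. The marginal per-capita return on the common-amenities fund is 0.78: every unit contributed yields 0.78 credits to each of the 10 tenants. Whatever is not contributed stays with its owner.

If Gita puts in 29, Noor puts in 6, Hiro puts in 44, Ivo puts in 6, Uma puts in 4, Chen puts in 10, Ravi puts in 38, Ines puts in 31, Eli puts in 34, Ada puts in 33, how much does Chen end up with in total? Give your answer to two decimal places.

Total contributed: 29 + 6 + 44 + 6 + 4 + 10 + 38 + 31 + 34 + 33 = 235.
Each receives 0.78 × 235 = 183.30 from the common-amenities fund.
Chen keeps 49 − 10 = 39, so Chen's payoff is 39 + 183.30 = 222.30.

222.30 credits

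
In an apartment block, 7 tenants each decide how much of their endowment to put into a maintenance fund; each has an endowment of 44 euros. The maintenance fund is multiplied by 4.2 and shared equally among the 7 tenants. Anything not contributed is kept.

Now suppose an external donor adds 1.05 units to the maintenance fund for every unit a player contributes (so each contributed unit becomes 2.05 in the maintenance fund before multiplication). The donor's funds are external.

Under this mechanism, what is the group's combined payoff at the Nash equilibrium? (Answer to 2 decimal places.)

With the mechanism, a contributed unit returns 4.2 × 2.05 / 7 = 1.2300 per unit of net cost to the contributor — now above 1 — so contributing fully is weakly dominant for every player.
So the Nash equilibrium is full contribution by all 7; the group earns 4.2 × 2.05 × 308 = 2651.88.

2651.88 euros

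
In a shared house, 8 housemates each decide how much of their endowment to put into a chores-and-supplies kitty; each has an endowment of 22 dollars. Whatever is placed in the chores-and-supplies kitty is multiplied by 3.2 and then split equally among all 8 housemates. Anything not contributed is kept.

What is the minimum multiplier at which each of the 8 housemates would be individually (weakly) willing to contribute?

8

A contributed unit returns (multiplier)/8 to its contributor.
This reaches 1 exactly when the multiplier is 8.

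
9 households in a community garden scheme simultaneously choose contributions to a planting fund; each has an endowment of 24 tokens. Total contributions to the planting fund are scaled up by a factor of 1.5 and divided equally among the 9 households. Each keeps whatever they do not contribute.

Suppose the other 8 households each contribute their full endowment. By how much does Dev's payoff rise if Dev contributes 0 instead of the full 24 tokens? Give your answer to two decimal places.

Switching from a contribution of 24 to 0 lets Dev keep an extra 24 tokens, but lowers the planting fund by 24, which costs Dev their own share of that drop: 1.5/9 × 24 = 4.00.
Net gain = 24 − 4.00 = 20.00. The private return per contributed unit (0.1667) is below 1, so free-riding is indeed the best response regardless of what the others do.

20.00 tokens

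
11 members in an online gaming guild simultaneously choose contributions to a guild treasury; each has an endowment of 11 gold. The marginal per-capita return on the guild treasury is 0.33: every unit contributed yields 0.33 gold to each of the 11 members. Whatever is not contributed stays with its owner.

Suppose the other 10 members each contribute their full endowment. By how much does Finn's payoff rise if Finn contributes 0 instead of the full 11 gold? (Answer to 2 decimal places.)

7.37 gold

Switching from a contribution of 11 to 0 lets Finn keep an extra 11 gold, but lowers the guild treasury by 11, which costs Finn their own share of that drop: 0.33 × 11 = 3.63.
Net gain = 11 − 3.63 = 7.37. The private return per contributed unit (0.33) is below 1, so free-riding is indeed the best response regardless of what the others do.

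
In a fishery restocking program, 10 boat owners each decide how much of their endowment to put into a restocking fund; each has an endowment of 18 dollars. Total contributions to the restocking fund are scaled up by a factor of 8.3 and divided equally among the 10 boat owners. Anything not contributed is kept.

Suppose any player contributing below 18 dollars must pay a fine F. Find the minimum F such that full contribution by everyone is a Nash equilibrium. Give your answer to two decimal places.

3.06 dollars

Given the others contribute fully, the best deviation is to contribute 0 (any partial contribution still incurs the fine and gives up units whose private return 0.8300 is below 1).
Deviating from 18 to 0 saves 18 dollars but forfeits the deviator's share of the drop in the restocking fund: 8.3/10 × 18 = 14.94.
So the deviation gain is 18 − 14.94 = 3.06, and the fine must be at least 3.06 dollars to wipe it out.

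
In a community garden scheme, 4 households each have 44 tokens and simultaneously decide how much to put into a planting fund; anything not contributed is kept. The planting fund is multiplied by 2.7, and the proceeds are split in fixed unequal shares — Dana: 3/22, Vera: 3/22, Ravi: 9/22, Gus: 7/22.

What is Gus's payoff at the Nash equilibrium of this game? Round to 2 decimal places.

For player j, contributing a unit is worthwhile iff 2.7 × (j's share) ≥ 1, i.e. iff j's share is at least 0.3704.
Ravi alone (share 9/22) is above the threshold, contributing 44; the remaining 3 contribute 0. Total contributed: 44.
Gus keeps 44 and receives 2.7 × 44 × 7/22 = 37.80 from the planting fund, for a payoff of 81.80.

81.80 tokens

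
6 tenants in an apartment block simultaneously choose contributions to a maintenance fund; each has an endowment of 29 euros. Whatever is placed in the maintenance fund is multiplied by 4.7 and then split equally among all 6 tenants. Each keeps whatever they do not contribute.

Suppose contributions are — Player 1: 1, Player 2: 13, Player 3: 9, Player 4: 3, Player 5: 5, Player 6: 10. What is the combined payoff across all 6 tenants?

325.70 euros

Total contributed: 1 + 13 + 9 + 3 + 5 + 10 = 41; total kept: 6 × 29 − 41 = 133.
The maintenance fund pays out 4.7 × 41 = 192.70 in aggregate.
Group total = 133 + 192.70 = 325.70.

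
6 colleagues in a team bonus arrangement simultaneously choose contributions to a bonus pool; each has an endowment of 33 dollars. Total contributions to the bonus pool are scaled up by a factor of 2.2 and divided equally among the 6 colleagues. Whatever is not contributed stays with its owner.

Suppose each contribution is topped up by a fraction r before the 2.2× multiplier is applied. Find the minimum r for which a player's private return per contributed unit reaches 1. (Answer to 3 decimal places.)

1.727

With matching at rate r, one contributed unit becomes (1 + r) in the bonus pool and returns 2.2 × (1 + r) / 6 to the contributor.
Setting this equal to 1: 1 + r = 6/2.2 = 2.7273.
So the minimum matching rate is r = 2.7273 − 1 = 1.727.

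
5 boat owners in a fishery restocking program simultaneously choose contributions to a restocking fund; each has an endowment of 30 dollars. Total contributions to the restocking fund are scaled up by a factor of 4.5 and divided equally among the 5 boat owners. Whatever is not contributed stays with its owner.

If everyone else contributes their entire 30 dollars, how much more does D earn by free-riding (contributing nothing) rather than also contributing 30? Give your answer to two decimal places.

3.00 dollars

Switching from a contribution of 30 to 0 lets D keep an extra 30 dollars, but lowers the restocking fund by 30, which costs D their own share of that drop: 4.5/5 × 30 = 27.00.
Net gain = 30 − 27.00 = 3.00. The private return per contributed unit (0.9000) is below 1, so free-riding is indeed the best response regardless of what the others do.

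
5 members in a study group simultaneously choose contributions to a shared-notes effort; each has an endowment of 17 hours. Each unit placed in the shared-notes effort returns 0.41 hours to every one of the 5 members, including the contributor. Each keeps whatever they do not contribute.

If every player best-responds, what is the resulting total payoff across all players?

85.00 hours

The private return per contributed unit is 0.41 < 1, so contributing 0 is dominant for every player. At the Nash equilibrium everyone keeps their 17, and the group total is 5 × 17 = 85.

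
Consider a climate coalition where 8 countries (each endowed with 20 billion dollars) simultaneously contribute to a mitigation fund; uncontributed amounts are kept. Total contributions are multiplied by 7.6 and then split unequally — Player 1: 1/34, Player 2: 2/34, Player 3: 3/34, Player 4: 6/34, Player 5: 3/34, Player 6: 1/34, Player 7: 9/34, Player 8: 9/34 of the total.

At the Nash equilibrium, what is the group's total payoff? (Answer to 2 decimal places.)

556.00 billion dollars

Player j's private return per contributed unit is 7.6 × (j's share). Contributing is weakly dominant for j when that share is at least 1/7.6 = 0.1316, and contributing 0 is dominant otherwise.
The shares above 0.1316 belong to Player 4, Player 7 and Player 8, contributing 20 each; the remaining 5 contribute 0. Total contributed: 60.
The mitigation fund pays out 7.6 × 60 = 456.00 in total (split across the unequal shares, but the aggregate is all that matters for the group sum).
The 5 free-riders keep 20 each, adding 100. Group total = 100 + 456.00 = 556.00.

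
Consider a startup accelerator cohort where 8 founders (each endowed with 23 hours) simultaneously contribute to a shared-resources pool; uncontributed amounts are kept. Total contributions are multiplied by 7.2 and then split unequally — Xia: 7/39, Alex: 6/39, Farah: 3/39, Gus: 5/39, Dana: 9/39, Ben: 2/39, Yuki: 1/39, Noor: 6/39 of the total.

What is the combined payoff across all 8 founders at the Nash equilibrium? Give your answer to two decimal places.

A player with share s gets back 7.2·s per unit contributed, so full contribution is dominant for anyone with s > 1/7.2 = 0.1389 and zero contribution is dominant for anyone below.
Xia, Alex, Dana and Noor are above the threshold, contributing 23 each; the remaining 4 contribute 0. Total contributed: 92.
The shared-resources pool pays out 7.2 × 92 = 662.40 in total (split across the unequal shares, but the aggregate is all that matters for the group sum).
The 4 free-riders keep 23 each, adding 92. Group total = 92 + 662.40 = 754.40.

754.40 hours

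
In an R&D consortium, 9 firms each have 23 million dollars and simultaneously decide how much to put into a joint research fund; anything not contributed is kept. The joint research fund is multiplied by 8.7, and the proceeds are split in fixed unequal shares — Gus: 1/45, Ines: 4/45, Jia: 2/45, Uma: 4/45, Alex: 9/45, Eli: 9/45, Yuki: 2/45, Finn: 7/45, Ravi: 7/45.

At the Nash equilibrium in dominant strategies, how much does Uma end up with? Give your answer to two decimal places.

94.15 million dollars

For player j, contributing a unit is worthwhile iff 8.7 × (j's share) ≥ 1, i.e. iff j's share is at least 0.1149.
The shares above 0.1149 belong to Alex, Eli, Finn and Ravi, contributing 23 each; the remaining 5 contribute 0. Total contributed: 92.
Uma keeps 23 and receives 8.7 × 92 × 4/45 = 71.15 from the joint research fund, for a payoff of 94.15.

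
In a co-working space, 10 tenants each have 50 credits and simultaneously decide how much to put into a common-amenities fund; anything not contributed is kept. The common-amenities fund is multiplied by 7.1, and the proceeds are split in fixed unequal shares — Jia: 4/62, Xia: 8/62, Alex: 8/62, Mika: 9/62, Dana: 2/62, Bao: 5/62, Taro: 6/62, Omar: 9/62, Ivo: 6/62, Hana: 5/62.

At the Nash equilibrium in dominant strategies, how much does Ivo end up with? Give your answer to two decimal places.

Player j's private return per contributed unit is 7.1 × (j's share). Contributing is weakly dominant for j when that share is at least 1/7.1 = 0.1408, and contributing 0 is dominant otherwise.
Mika and Omar are above the threshold, contributing 50 each; the remaining 8 contribute 0. Total contributed: 100.
Ivo keeps 50 and receives 7.1 × 100 × 6/62 = 68.71 from the common-amenities fund, for a payoff of 118.71.

118.71 credits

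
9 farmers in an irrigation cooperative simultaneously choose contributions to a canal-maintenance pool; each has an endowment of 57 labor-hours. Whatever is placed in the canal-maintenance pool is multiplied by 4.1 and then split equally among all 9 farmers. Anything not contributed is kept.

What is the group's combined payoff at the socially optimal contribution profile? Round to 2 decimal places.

2103.30 labor-hours

Each contributed unit returns 4.100 to the group as a whole (0.4556 to each of 9 players), which exceeds 1, so the social optimum is full contribution: group total = 4.100 × 513 = 2103.30.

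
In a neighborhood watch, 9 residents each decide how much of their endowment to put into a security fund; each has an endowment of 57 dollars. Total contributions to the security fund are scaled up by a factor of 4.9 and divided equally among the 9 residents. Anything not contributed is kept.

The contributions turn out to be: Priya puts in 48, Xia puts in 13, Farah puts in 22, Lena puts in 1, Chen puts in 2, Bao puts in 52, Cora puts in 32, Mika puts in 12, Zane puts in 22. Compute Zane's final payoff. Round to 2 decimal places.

Total contributed: 48 + 13 + 22 + 1 + 2 + 52 + 32 + 12 + 22 = 204.
Each receives 4.9 × 204 / 9 = 111.07 from the security fund.
Zane keeps 57 − 22 = 35, so Zane's payoff is 35 + 111.07 = 146.07.

146.07 dollars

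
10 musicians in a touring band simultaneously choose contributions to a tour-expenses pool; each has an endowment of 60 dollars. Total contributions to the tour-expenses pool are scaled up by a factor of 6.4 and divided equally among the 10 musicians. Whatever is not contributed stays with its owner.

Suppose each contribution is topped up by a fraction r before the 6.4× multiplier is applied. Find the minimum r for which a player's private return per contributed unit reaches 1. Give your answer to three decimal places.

With matching at rate r, one contributed unit becomes (1 + r) in the tour-expenses pool and returns 6.4 × (1 + r) / 10 to the contributor.
Setting this equal to 1: 1 + r = 10/6.4 = 1.5625.
So the minimum matching rate is r = 1.5625 − 1 = 0.563.

0.563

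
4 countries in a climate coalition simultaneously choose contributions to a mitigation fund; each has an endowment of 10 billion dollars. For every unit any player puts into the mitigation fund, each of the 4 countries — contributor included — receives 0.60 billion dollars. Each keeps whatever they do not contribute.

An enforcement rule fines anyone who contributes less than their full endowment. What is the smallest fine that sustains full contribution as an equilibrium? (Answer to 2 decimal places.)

Given the others contribute fully, the best deviation is to contribute 0 (any partial contribution still incurs the fine and gives up units whose private return 0.60 is below 1).
Deviating from 10 to 0 saves 10 billion dollars but forfeits the deviator's share of the drop in the mitigation fund: 0.60 × 10 = 6.00.
So the deviation gain is 10 − 6.00 = 4.00, and the fine must be at least 4.00 billion dollars to wipe it out.

4.00 billion dollars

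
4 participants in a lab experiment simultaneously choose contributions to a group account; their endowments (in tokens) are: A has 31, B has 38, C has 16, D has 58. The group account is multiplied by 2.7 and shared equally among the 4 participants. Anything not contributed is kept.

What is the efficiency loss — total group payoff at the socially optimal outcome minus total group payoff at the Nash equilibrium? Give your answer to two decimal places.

The private return per contributed unit is 2.7/4 = 0.6750 < 1 for every player regardless of endowment, so the Nash equilibrium is zero contribution and the group total is Σ E_j = 31 + 38 + 16 + 58 = 143.
Each contributed unit returns 2.700 to the group, so the social optimum is full contribution by everyone: group total = 2.700 × 143 = 386.10.
Efficiency loss = (2.700 − 1) × 143 = 243.10.

243.10 tokens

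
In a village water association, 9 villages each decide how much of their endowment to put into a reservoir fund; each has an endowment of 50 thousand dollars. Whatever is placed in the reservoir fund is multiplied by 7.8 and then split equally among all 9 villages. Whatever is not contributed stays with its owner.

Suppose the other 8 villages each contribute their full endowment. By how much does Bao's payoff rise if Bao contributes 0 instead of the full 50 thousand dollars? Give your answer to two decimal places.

Switching from a contribution of 50 to 0 lets Bao keep an extra 50 thousand dollars, but lowers the reservoir fund by 50, which costs Bao their own share of that drop: 7.8/9 × 50 = 43.33.
Net gain = 50 − 43.33 = 6.67. The private return per contributed unit (0.8667) is below 1, so free-riding is indeed the best response regardless of what the others do.

6.67 thousand dollars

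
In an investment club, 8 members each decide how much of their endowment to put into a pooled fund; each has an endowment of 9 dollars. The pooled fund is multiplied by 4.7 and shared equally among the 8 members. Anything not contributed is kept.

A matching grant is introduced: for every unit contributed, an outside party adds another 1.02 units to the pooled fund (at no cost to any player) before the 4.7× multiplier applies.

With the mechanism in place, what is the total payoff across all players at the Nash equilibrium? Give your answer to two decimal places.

The effective private return per unit is now 4.7 × 2.02 / 8 = 1.1868 > 1, so every player's dominant strategy flips to full contribution.
At the Nash equilibrium everyone contributes 9. Group total payoff = 4.7 × 2.02 × 72 = 683.57.

683.57 dollars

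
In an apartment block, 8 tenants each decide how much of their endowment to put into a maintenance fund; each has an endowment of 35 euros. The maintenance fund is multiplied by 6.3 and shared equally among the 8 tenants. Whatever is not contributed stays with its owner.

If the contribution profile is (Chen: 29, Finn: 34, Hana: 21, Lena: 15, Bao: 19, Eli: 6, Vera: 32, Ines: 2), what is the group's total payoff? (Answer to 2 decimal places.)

Total contributed: 29 + 34 + 21 + 15 + 19 + 6 + 32 + 2 = 158; total kept: 8 × 35 − 158 = 122.
The maintenance fund pays out 6.3 × 158 = 995.40 in aggregate.
Group total = 122 + 995.40 = 1117.40.

1117.40 euros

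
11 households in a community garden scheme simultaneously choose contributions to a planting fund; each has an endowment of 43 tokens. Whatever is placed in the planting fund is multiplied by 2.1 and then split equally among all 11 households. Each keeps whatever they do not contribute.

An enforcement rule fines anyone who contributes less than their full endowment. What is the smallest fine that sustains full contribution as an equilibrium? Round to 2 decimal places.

34.79 tokens

Given the others contribute fully, the best deviation is to contribute 0 (any partial contribution still incurs the fine and gives up units whose private return 0.1909 is below 1).
Deviating from 43 to 0 saves 43 tokens but forfeits the deviator's share of the drop in the planting fund: 2.1/11 × 43 = 8.21.
So the deviation gain is 43 − 8.21 = 34.79, and the fine must be at least 34.79 tokens to wipe it out.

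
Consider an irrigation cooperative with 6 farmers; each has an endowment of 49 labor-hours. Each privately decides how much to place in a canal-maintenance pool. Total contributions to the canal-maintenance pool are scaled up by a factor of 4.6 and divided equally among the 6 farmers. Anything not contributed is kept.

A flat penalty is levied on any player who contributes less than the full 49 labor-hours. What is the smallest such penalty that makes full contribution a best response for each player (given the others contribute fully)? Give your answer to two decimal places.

Given the others contribute fully, the best deviation is to contribute 0 (any partial contribution still incurs the fine and gives up units whose private return 0.7667 is below 1).
Deviating from 49 to 0 saves 49 labor-hours but forfeits the deviator's share of the drop in the canal-maintenance pool: 4.6/6 × 49 = 37.57.
So the deviation gain is 49 − 37.57 = 11.43, and the fine must be at least 11.43 labor-hours to wipe it out.

11.43 labor-hours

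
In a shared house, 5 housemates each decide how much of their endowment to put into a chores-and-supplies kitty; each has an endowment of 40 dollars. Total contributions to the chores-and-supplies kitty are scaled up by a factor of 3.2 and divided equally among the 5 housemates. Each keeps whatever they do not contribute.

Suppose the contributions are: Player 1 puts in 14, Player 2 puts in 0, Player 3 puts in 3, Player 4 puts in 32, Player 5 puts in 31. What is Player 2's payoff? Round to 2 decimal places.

Total contributed: 14 + 0 + 3 + 32 + 31 = 80.
Each receives 3.2 × 80 / 5 = 51.20 from the chores-and-supplies kitty.
Player 2 keeps 40 − 0 = 40, so Player 2's payoff is 40 + 51.20 = 91.20.

91.20 dollars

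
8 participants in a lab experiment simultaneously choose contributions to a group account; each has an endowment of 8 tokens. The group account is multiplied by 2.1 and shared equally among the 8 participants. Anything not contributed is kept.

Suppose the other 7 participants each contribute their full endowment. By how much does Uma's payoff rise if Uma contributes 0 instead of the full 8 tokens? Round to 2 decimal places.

5.90 tokens

Switching from a contribution of 8 to 0 lets Uma keep an extra 8 tokens, but lowers the group account by 8, which costs Uma their own share of that drop: 2.1/8 × 8 = 2.10.
Net gain = 8 − 2.10 = 5.90. The private return per contributed unit (0.2625) is below 1, so free-riding is indeed the best response regardless of what the others do.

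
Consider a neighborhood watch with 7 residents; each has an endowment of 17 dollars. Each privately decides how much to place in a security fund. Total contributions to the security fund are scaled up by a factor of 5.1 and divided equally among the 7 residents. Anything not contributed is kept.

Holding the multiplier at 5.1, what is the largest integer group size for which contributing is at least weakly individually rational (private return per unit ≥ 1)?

5

Private return per unit is 5.1/(group size), which is ≥ 1 whenever the group size is ≤ 5.1.
The largest such integer is 5.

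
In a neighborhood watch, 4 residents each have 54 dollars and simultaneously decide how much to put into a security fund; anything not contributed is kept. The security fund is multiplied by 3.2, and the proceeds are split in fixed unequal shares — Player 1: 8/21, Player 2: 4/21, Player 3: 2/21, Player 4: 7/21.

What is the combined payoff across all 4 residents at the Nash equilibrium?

Player j's private return per contributed unit is 3.2 × (j's share). Contributing is weakly dominant for j when that share is at least 1/3.2 = 0.3125, and contributing 0 is dominant otherwise.
Player 1 and Player 4 clear that bar, contributing 54 each; the remaining 2 contribute 0. Total contributed: 108.
The security fund pays out 3.2 × 108 = 345.60 in total (split across the unequal shares, but the aggregate is all that matters for the group sum).
The 2 free-riders keep 54 each, adding 108. Group total = 108 + 345.60 = 453.60.

453.60 dollars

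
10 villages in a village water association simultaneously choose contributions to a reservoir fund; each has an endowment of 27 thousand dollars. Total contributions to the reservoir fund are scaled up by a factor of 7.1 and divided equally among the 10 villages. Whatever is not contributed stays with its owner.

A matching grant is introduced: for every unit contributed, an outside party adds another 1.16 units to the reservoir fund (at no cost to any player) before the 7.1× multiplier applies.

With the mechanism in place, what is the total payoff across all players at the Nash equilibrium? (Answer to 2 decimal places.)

With the mechanism, a contributed unit returns 7.1 × 2.16 / 10 = 1.5336 per unit of net cost to the contributor — now above 1 — so contributing fully is weakly dominant for every player.
So the Nash equilibrium is full contribution by all 10; the group earns 7.1 × 2.16 × 270 = 4140.72.

4140.72 thousand dollars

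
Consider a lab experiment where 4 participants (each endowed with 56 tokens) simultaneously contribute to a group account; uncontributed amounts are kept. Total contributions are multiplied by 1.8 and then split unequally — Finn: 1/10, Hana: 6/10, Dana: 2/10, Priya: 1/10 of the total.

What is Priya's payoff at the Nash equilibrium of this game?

Player j's private return per contributed unit is 1.8 × (j's share). Contributing is weakly dominant for j when that share is at least 1/1.8 = 0.5556, and contributing 0 is dominant otherwise.
Only Hana (6/10) clears that bar, contributing 56; the remaining 3 contribute 0. Total contributed: 56.
Priya keeps 56 and receives 1.8 × 56 × 1/10 = 10.08 from the group account, for a payoff of 66.08.

66.08 tokens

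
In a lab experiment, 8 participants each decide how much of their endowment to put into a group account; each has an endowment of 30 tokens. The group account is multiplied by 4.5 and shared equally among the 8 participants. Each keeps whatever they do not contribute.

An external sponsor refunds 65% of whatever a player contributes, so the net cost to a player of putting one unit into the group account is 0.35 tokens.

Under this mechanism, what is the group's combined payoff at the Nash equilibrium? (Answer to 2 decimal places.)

1236.00 tokens

The effective private return per unit is now (4.5/8) / 0.35 = 1.6071 > 1, so every player's dominant strategy flips to full contribution.
At the Nash equilibrium everyone contributes 30. Group total payoff = 8 × (30 × 0.65 + 4.5 × 30) = 1236.00.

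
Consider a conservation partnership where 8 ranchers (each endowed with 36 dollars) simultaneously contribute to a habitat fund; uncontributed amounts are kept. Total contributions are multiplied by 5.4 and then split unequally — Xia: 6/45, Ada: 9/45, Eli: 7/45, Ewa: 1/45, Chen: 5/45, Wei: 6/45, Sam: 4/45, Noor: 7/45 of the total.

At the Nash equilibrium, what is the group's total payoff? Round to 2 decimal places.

For player j, contributing a unit is worthwhile iff 5.4 × (j's share) ≥ 1, i.e. iff j's share is at least 0.1852.
The only share above 0.1852 is Ada's 9/45, contributing 36; the remaining 7 contribute 0. Total contributed: 36.
The habitat fund pays out 5.4 × 36 = 194.40 in total (split across the unequal shares, but the aggregate is all that matters for the group sum).
The 7 free-riders keep 36 each, adding 252. Group total = 252 + 194.40 = 446.40.

446.40 dollars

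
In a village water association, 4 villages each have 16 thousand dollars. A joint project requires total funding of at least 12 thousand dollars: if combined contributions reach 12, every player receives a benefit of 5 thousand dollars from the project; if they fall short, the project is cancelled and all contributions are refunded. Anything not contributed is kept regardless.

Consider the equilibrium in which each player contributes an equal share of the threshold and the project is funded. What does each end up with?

Equal share of the threshold: 12/4 = 3.
At this profile no one gains by cutting their contribution: any cut drops the total below 12, the project is cancelled, contributions are refunded, and the deviator ends with 16, which is less than 16 − 3 + 5 = 18. Contributing more than 3 just wastes the excess. So contributing exactly 3 is a best response.
Each player's payoff: 16 − 3 + 5 = 18.

18 thousand dollars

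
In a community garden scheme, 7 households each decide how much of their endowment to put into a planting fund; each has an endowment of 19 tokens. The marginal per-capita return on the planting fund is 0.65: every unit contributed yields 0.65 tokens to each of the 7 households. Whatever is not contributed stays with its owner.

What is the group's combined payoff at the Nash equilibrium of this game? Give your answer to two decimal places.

133.00 tokens

The private return per contributed unit is 0.65 < 1, so contributing 0 is dominant for every player. At the Nash equilibrium everyone keeps their 19, and the group total is 7 × 19 = 133.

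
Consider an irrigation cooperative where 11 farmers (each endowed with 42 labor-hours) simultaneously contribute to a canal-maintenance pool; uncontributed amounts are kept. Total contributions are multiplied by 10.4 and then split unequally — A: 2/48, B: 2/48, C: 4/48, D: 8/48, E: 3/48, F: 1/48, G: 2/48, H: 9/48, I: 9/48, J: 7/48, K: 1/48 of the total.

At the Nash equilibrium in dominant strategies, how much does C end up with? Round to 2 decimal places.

187.60 labor-hours

Player j's private return per contributed unit is 10.4 × (j's share). Contributing is weakly dominant for j when that share is at least 1/10.4 = 0.0962, and contributing 0 is dominant otherwise.
D, H, I and J clear that bar, contributing 42 each; the remaining 7 contribute 0. Total contributed: 168.
C keeps 42 and receives 10.4 × 168 × 4/48 = 145.60 from the canal-maintenance pool, for a payoff of 187.60.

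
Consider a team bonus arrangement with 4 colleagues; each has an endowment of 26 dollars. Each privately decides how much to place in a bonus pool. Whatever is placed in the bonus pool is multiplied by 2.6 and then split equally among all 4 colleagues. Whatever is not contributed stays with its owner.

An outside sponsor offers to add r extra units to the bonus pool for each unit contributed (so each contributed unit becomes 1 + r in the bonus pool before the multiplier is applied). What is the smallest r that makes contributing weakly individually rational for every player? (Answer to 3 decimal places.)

With matching at rate r, one contributed unit becomes (1 + r) in the bonus pool and returns 2.6 × (1 + r) / 4 to the contributor.
Setting this equal to 1: 1 + r = 4/2.6 = 1.5385.
So the minimum matching rate is r = 1.5385 − 1 = 0.538.

0.538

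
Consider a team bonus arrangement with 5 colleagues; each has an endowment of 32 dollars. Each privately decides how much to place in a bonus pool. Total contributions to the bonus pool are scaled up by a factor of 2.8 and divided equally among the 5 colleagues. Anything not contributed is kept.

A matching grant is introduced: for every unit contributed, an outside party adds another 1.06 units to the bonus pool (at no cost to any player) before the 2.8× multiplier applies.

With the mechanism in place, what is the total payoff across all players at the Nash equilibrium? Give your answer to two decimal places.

922.88 dollars

The effective private return per unit is now 2.8 × 2.06 / 5 = 1.1536 > 1, so every player's dominant strategy flips to full contribution.
So the Nash equilibrium is full contribution by all 5; the group earns 2.8 × 2.06 × 160 = 922.88.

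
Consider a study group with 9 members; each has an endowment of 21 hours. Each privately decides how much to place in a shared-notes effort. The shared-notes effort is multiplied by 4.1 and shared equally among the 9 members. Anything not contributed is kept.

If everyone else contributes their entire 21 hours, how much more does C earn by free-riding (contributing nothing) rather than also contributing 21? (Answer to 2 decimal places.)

11.43 hours

Switching from a contribution of 21 to 0 lets C keep an extra 21 hours, but lowers the shared-notes effort by 21, which costs C their own share of that drop: 4.1/9 × 21 = 9.57.
Net gain = 21 − 9.57 = 11.43. The private return per contributed unit (0.4556) is below 1, so free-riding is indeed the best response regardless of what the others do.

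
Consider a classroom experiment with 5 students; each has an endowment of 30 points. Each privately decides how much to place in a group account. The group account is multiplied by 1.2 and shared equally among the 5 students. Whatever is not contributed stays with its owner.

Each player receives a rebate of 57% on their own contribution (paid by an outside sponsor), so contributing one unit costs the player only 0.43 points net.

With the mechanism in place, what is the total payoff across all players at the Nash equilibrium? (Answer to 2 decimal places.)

150.00 points

Even with the mechanism, each unit contributed returns only (1.2/5) / 0.43 = 0.5581 per unit of net cost, so contributing nothing is still dominant.
At the Nash equilibrium no one contributes; group total payoff = 5 × 30 = 150.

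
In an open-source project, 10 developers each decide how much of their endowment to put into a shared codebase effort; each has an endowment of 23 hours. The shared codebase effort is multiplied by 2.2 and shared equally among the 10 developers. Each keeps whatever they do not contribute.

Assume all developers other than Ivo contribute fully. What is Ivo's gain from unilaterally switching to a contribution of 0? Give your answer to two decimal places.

Switching from a contribution of 23 to 0 lets Ivo keep an extra 23 hours, but lowers the shared codebase effort by 23, which costs Ivo their own share of that drop: 2.2/10 × 23 = 5.06.
Net gain = 23 − 5.06 = 17.94. The private return per contributed unit (0.2200) is below 1, so free-riding is indeed the best response regardless of what the others do.

17.94 hours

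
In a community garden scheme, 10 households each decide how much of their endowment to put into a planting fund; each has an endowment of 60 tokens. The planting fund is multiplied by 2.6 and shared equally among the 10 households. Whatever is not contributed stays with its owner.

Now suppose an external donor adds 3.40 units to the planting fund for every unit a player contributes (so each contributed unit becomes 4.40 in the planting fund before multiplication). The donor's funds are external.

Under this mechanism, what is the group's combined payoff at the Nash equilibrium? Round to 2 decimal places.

6864.00 tokens

Under the mechanism each unit contributed yields 2.6 × 4.40 / 10 = 1.1440 back to its contributor per unit of net cost, which exceeds 1, making full contribution the dominant choice for everyone.
So the Nash equilibrium is full contribution by all 10; the group earns 2.6 × 4.40 × 600 = 6864.00.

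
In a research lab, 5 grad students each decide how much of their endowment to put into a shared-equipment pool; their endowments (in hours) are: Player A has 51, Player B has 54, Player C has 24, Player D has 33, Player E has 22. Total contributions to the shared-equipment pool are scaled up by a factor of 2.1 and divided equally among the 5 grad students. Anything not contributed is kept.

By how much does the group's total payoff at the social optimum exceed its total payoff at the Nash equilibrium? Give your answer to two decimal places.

The private return per contributed unit is 2.1/5 = 0.4200 < 1 for every player regardless of endowment, so the Nash equilibrium is zero contribution and the group total is Σ E_j = 51 + 54 + 24 + 33 + 22 = 184.
Each contributed unit returns 2.100 to the group, so the social optimum is full contribution by everyone: group total = 2.100 × 184 = 386.40.
Efficiency loss = (2.100 − 1) × 184 = 202.40.

202.40 hours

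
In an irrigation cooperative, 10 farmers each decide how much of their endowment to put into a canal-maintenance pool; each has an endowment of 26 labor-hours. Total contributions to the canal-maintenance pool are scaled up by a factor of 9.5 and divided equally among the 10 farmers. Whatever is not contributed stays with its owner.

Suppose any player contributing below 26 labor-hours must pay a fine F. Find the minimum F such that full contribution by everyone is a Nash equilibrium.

1.30 labor-hours

Given the others contribute fully, the best deviation is to contribute 0 (any partial contribution still incurs the fine and gives up units whose private return 0.9500 is below 1).
Deviating from 26 to 0 saves 26 labor-hours but forfeits the deviator's share of the drop in the canal-maintenance pool: 9.5/10 × 26 = 24.70.
So the deviation gain is 26 − 24.70 = 1.30, and the fine must be at least 1.30 labor-hours to wipe it out.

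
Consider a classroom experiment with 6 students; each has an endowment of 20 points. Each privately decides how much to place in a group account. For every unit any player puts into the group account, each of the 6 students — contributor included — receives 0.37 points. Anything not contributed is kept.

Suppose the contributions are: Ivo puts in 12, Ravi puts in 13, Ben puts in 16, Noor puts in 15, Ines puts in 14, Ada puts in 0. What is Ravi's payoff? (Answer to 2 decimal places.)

Total contributed: 12 + 13 + 16 + 15 + 14 + 0 = 70.
Each receives 0.37 × 70 = 25.90 from the group account.
Ravi keeps 20 − 13 = 7, so Ravi's payoff is 7 + 25.90 = 32.90.

32.90 points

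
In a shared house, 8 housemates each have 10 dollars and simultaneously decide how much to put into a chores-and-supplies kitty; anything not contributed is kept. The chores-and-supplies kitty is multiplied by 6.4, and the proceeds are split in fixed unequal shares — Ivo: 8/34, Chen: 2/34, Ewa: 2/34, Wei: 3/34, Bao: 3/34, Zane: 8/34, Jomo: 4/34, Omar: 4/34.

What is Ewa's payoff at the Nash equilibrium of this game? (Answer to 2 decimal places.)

Each unit j contributes comes back to j as 6.4 × (j's share), so j prefers to contribute only if that share exceeds 1/6.4 = 0.1563; otherwise keeping the unit dominates.
Ivo and Zane clear that bar, contributing 10 each; the remaining 6 contribute 0. Total contributed: 20.
Ewa keeps 10 and receives 6.4 × 20 × 2/34 = 7.53 from the chores-and-supplies kitty, for a payoff of 17.53.

17.53 dollars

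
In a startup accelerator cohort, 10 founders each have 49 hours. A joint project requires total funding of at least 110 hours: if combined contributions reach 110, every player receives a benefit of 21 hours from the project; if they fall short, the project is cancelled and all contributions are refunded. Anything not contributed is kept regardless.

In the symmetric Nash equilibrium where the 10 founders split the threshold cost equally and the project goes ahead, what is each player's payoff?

Equal share of the threshold: 110/10 = 11.
At this profile no one gains by cutting their contribution: any cut drops the total below 110, the project is cancelled, contributions are refunded, and the deviator ends with 49, which is less than 49 − 11 + 21 = 59. Contributing more than 11 just wastes the excess. So contributing exactly 11 is a best response.
Each player's payoff: 49 − 11 + 21 = 59.

59 hours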